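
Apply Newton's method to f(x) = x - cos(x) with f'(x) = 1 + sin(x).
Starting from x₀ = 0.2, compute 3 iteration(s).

f(x) = x - cos(x)
f'(x) = 1 + sin(x)
x₀ = 0.2

Newton-Raphson formula: x_{n+1} = x_n - f(x_n)/f'(x_n)

Iteration 1:
  f(0.200000) = -0.780067
  f'(0.200000) = 1.198669
  x_1 = 0.200000 - (-0.780067)/1.198669 = 0.850777
Iteration 2:
  f(0.850777) = 0.191378
  f'(0.850777) = 1.751793
  x_2 = 0.850777 - 0.191378/1.751793 = 0.741530
Iteration 3:
  f(0.741530) = 0.004094
  f'(0.741530) = 1.675417
  x_3 = 0.741530 - 0.004094/1.675417 = 0.739086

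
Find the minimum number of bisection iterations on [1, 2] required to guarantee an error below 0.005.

We need (b-a)/2^n ≤ 0.005
(2 - 1)/2^n ≤ 0.005
1/2^n ≤ 0.005
2^n ≥ 200
n ≥ log₂(200) = 7.64
n ≥ 8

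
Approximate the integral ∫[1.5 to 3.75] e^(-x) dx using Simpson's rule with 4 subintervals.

f(x) = e^(-x)
a = 1.5, b = 3.75, n = 4
h = (b - a)/n = 0.562500

Simpson's rule: (h/3)[f(x₀) + 4f(x₁) + 2f(x₂) + ... + f(xₙ)]

x_0 = 1.5000, f(x_0) = 0.223130, coefficient = 1
x_1 = 2.0625, f(x_1) = 0.127136, coefficient = 4
x_2 = 2.6250, f(x_2) = 0.072440, coefficient = 2
x_3 = 3.1875, f(x_3) = 0.041275, coefficient = 4
x_4 = 3.7500, f(x_4) = 0.023518, coefficient = 1

I ≈ (0.562500/3) × 1.065170 = 0.199719
Exact value: 0.199612
Error: 0.000107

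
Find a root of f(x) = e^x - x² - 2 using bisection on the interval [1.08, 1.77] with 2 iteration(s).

f(x) = e^x - x² - 2
Initial interval: [1.08, 1.77]

Iteration 1:
  c_1 = (1.080000 + 1.770000)/2 = 1.425000
  f(c_1) = f(1.425000) = 0.127233
  f(a) × f(c) < 0, new interval: [1.080000, 1.425000]
Iteration 2:
  c_2 = (1.080000 + 1.425000)/2 = 1.252500
  f(c_2) = f(1.252500) = -0.069677
  f(a) × f(c) ≥ 0, new interval: [1.252500, 1.425000]

After 2 iteration(s), the approximation is c_2 = 1.252500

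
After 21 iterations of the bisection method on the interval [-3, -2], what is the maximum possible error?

Bisection error bound: |error| ≤ (b-a)/2^n
|error| ≤ (-2 - (-3))/2^21 = 1/2^21
|error| ≤ 0.0000004768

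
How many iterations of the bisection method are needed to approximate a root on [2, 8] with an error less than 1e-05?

We need (b-a)/2^n ≤ 1e-05
(8 - 2)/2^n ≤ 1e-05
6/2^n ≤ 1e-05
2^n ≥ 600000
n ≥ log₂(600000) = 19.19
n ≥ 20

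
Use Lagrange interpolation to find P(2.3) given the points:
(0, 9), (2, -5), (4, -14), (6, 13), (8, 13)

Lagrange interpolation formula:
P(x) = Σ yᵢ × Lᵢ(x)
where Lᵢ(x) = Π_{j≠i} (x - xⱼ)/(xᵢ - xⱼ)

L_0(2.3) = (2.3 - 2)/(0 - 2) × (2.3 - 4)/(0 - 4) × (2.3 - 6)/(0 - 6) × (2.3 - 8)/(0 - 8) = -0.028010
L_1(2.3) = (2.3 - 0)/(2 - 0) × (2.3 - 4)/(2 - 4) × (2.3 - 6)/(2 - 6) × (2.3 - 8)/(2 - 8) = 0.858978
L_2(2.3) = (2.3 - 0)/(4 - 0) × (2.3 - 2)/(4 - 2) × (2.3 - 6)/(4 - 6) × (2.3 - 8)/(4 - 8) = 0.227377
L_3(2.3) = (2.3 - 0)/(6 - 0) × (2.3 - 2)/(6 - 2) × (2.3 - 4)/(6 - 4) × (2.3 - 8)/(6 - 8) = -0.069647
L_4(2.3) = (2.3 - 0)/(8 - 0) × (2.3 - 2)/(8 - 2) × (2.3 - 4)/(8 - 4) × (2.3 - 6)/(8 - 6) = 0.011302

P(2.3) = 9×L_0(2.3) + (-5)×L_1(2.3) + (-14)×L_2(2.3) + 13×L_3(2.3) + 13×L_4(2.3)
P(2.3) = -8.488733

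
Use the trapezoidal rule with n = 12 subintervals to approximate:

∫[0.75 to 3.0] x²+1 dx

f(x) = x²+1
a = 0.75, b = 3.0, n = 12
h = (b - a)/n = 0.187500

Trapezoidal rule: (h/2)[f(x₀) + 2f(x₁) + 2f(x₂) + ... + f(xₙ)]

x_0 = 0.7500, f(x_0) = 1.562500, coefficient = 1
x_1 = 0.9375, f(x_1) = 1.878906, coefficient = 2
x_2 = 1.1250, f(x_2) = 2.265625, coefficient = 2
x_3 = 1.3125, f(x_3) = 2.722656, coefficient = 2
x_4 = 1.5000, f(x_4) = 3.250000, coefficient = 2
x_5 = 1.6875, f(x_5) = 3.847656, coefficient = 2
x_6 = 1.8750, f(x_6) = 4.515625, coefficient = 2
x_7 = 2.0625, f(x_7) = 5.253906, coefficient = 2
x_8 = 2.2500, f(x_8) = 6.062500, coefficient = 2
x_9 = 2.4375, f(x_9) = 6.941406, coefficient = 2
x_10 = 2.6250, f(x_10) = 7.890625, coefficient = 2
x_11 = 2.8125, f(x_11) = 8.910156, coefficient = 2
x_12 = 3.0000, f(x_12) = 10.000000, coefficient = 1

I ≈ (0.187500/2) × 118.640625 = 11.122559
Exact value: 11.109375
Error: 0.013184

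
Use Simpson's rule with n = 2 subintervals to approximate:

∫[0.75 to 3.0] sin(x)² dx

f(x) = sin(x)²
a = 0.75, b = 3.0, n = 2
h = (b - a)/n = 1.125000

Simpson's rule: (h/3)[f(x₀) + 4f(x₁) + 2f(x₂) + ... + f(xₙ)]

x_0 = 0.7500, f(x_0) = 0.464631, coefficient = 1
x_1 = 1.8750, f(x_1) = 0.910280, coefficient = 4
x_2 = 3.0000, f(x_2) = 0.019915, coefficient = 1

I ≈ (1.125000/3) × 4.125665 = 1.547124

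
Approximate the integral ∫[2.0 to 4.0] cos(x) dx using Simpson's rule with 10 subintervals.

f(x) = cos(x)
a = 2.0, b = 4.0, n = 10
h = (b - a)/n = 0.200000

Simpson's rule: (h/3)[f(x₀) + 4f(x₁) + 2f(x₂) + ... + f(xₙ)]

x_0 = 2.0000, f(x_0) = -0.416147, coefficient = 1
x_1 = 2.2000, f(x_1) = -0.588501, coefficient = 4
x_2 = 2.4000, f(x_2) = -0.737394, coefficient = 2
x_3 = 2.6000, f(x_3) = -0.856889, coefficient = 4
x_4 = 2.8000, f(x_4) = -0.942222, coefficient = 2
x_5 = 3.0000, f(x_5) = -0.989992, coefficient = 4
x_6 = 3.2000, f(x_6) = -0.998295, coefficient = 2
x_7 = 3.4000, f(x_7) = -0.966798, coefficient = 4
x_8 = 3.6000, f(x_8) = -0.896758, coefficient = 2
x_9 = 3.8000, f(x_9) = -0.790968, coefficient = 4
x_10 = 4.0000, f(x_10) = -0.653644, coefficient = 1

I ≈ (0.200000/3) × -24.991722 = -1.666115
Exact value: -1.666100
Error: 0.000015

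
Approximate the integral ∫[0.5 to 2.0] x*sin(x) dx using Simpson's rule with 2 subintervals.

f(x) = x*sin(x)
a = 0.5, b = 2.0, n = 2
h = (b - a)/n = 0.750000

Simpson's rule: (h/3)[f(x₀) + 4f(x₁) + 2f(x₂) + ... + f(xₙ)]

x_0 = 0.5000, f(x_0) = 0.239713, coefficient = 1
x_1 = 1.2500, f(x_1) = 1.186231, coefficient = 4
x_2 = 2.0000, f(x_2) = 1.818595, coefficient = 1

I ≈ (0.750000/3) × 6.803231 = 1.700808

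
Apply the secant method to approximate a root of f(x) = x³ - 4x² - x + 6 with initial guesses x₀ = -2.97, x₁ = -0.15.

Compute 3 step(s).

f(x) = x³ - 4x² - x + 6
x₀ = -2.97, x₁ = -0.15

Secant formula: x_{n+1} = x_n - f(x_n)(x_n - x_{n-1})/(f(x_n) - f(x_{n-1}))

Iteration 1:
  f(-2.970000) = -52.511673
  f(-0.150000) = 6.056625
  x_2 = -0.150000 - 6.056625×(-0.150000 - (-2.970000))/(6.056625 - (-52.511673))
       = -0.441620
Iteration 2:
  f(-0.150000) = 6.056625
  f(-0.441620) = 5.575379
  x_3 = -0.441620 - 5.575379×(-0.441620 - (-0.150000))/(5.575379 - 6.056625)
       = -3.820124
Iteration 3:
  f(-0.441620) = 5.575379
  f(-3.820124) = -104.301654
  x_4 = -3.820124 - (-104.301654)×(-3.820124 - (-0.441620))/(-104.301654 - 5.575379)
       = -0.613052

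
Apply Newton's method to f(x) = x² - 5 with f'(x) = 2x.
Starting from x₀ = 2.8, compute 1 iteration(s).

f(x) = x² - 5
f'(x) = 2x
x₀ = 2.8

Newton-Raphson formula: x_{n+1} = x_n - f(x_n)/f'(x_n)

Iteration 1:
  f(2.800000) = 2.840000
  f'(2.800000) = 5.600000
  x_1 = 2.800000 - 2.840000/5.600000 = 2.292857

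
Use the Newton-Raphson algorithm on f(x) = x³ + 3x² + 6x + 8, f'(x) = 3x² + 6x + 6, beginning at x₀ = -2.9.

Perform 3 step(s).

f(x) = x³ + 3x² + 6x + 8
f'(x) = 3x² + 6x + 6
x₀ = -2.9

Newton-Raphson formula: x_{n+1} = x_n - f(x_n)/f'(x_n)

Iteration 1:
  f(-2.900000) = -8.559000
  f'(-2.900000) = 13.830000
  x_1 = -2.900000 - (-8.559000)/13.830000 = -2.281128
Iteration 2:
  f(-2.281128) = -1.946085
  f'(-2.281128) = 7.923867
  x_2 = -2.281128 - (-1.946085)/7.923867 = -2.035530
Iteration 3:
  f(-2.035530) = -0.217012
  f'(-2.035530) = 6.216968
  x_3 = -2.035530 - (-0.217012)/6.216968 = -2.000624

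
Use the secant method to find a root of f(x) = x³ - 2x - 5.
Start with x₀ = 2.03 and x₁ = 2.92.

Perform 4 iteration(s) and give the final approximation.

f(x) = x³ - 2x - 5
x₀ = 2.03, x₁ = 2.92

Secant formula: x_{n+1} = x_n - f(x_n)(x_n - x_{n-1})/(f(x_n) - f(x_{n-1}))

Iteration 1:
  f(2.030000) = -0.694573
  f(2.920000) = 14.057088
  x_2 = 2.920000 - 14.057088×(2.920000 - 2.030000)/(14.057088 - (-0.694573))
       = 2.071905
Iteration 2:
  f(2.920000) = 14.057088
  f(2.071905) = -0.249555
  x_3 = 2.071905 - (-0.249555)×(2.071905 - 2.920000)/(-0.249555 - 14.057088)
       = 2.086699
Iteration 3:
  f(2.071905) = -0.249555
  f(2.086699) = -0.087262
  x_4 = 2.086699 - (-0.087262)×(2.086699 - 2.071905)/(-0.087262 - (-0.249555))
       = 2.094653
Iteration 4:
  f(2.086699) = -0.087262
  f(2.094653) = 0.001131
  x_5 = 2.094653 - 0.001131×(2.094653 - 2.086699)/(0.001131 - (-0.087262))
       = 2.094551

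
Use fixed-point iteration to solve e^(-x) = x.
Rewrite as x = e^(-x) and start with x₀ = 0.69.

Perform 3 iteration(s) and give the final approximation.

Equation: e^(-x) = x
Fixed-point form: x = e^(-x)
x₀ = 0.69

x_1 = g(0.690000) = 0.501576
x_2 = g(0.501576) = 0.605575
x_3 = g(0.605575) = 0.545760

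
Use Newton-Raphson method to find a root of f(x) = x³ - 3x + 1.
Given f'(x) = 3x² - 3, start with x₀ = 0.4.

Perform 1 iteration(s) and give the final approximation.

f(x) = x³ - 3x + 1
f'(x) = 3x² - 3
x₀ = 0.4

Newton-Raphson formula: x_{n+1} = x_n - f(x_n)/f'(x_n)

Iteration 1:
  f(0.400000) = -0.136000
  f'(0.400000) = -2.520000
  x_1 = 0.400000 - (-0.136000)/(-2.520000) = 0.346032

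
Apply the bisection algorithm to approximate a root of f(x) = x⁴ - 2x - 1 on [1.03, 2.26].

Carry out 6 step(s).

f(x) = x⁴ - 2x - 1
Initial interval: [1.03, 2.26]

Iteration 1:
  c_1 = (1.030000 + 2.260000)/2 = 1.645000
  f(c_1) = f(1.645000) = 3.032571
  f(a) × f(c) < 0, new interval: [1.030000, 1.645000]
Iteration 2:
  c_2 = (1.030000 + 1.645000)/2 = 1.337500
  f(c_2) = f(1.337500) = -0.474814
  f(a) × f(c) ≥ 0, new interval: [1.337500, 1.645000]
Iteration 3:
  c_3 = (1.337500 + 1.645000)/2 = 1.491250
  f(c_3) = f(1.491250) = 0.962905
  f(a) × f(c) < 0, new interval: [1.337500, 1.491250]
Iteration 4:
  c_4 = (1.337500 + 1.491250)/2 = 1.414375
  f(c_4) = f(1.414375) = 0.173077
  f(a) × f(c) < 0, new interval: [1.337500, 1.414375]
Iteration 5:
  c_5 = (1.337500 + 1.414375)/2 = 1.375938
  f(c_5) = f(1.375938) = -0.167654
  f(a) × f(c) ≥ 0, new interval: [1.375938, 1.414375]
Iteration 6:
  c_6 = (1.375938 + 1.414375)/2 = 1.395156
  f(c_6) = f(1.395156) = -0.001602
  f(a) × f(c) ≥ 0, new interval: [1.395156, 1.414375]

After 6 iteration(s), the approximation is c_6 = 1.395156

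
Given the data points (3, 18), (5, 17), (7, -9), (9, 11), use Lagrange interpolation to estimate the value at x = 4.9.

Lagrange interpolation formula:
P(x) = Σ yᵢ × Lᵢ(x)
where Lᵢ(x) = Π_{j≠i} (x - xⱼ)/(xᵢ - xⱼ)

L_0(4.9) = (4.9 - 5)/(3 - 5) × (4.9 - 7)/(3 - 7) × (4.9 - 9)/(3 - 9) = 0.017937
L_1(4.9) = (4.9 - 3)/(5 - 3) × (4.9 - 7)/(5 - 7) × (4.9 - 9)/(5 - 9) = 1.022437
L_2(4.9) = (4.9 - 3)/(7 - 3) × (4.9 - 5)/(7 - 5) × (4.9 - 9)/(7 - 9) = -0.048687
L_3(4.9) = (4.9 - 3)/(9 - 3) × (4.9 - 5)/(9 - 5) × (4.9 - 7)/(9 - 7) = 0.008312

P(4.9) = 18×L_0(4.9) + 17×L_1(4.9) + (-9)×L_2(4.9) + 11×L_3(4.9)
P(4.9) = 18.233937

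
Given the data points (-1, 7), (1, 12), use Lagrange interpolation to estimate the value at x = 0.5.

Lagrange interpolation formula:
P(x) = Σ yᵢ × Lᵢ(x)
where Lᵢ(x) = Π_{j≠i} (x - xⱼ)/(xᵢ - xⱼ)

L_0(0.5) = (0.5 - 1)/(-1 - 1) = 0.250000
L_1(0.5) = (0.5 - (-1))/(1 - (-1)) = 0.750000

P(0.5) = 7×L_0(0.5) + 12×L_1(0.5)
P(0.5) = 10.750000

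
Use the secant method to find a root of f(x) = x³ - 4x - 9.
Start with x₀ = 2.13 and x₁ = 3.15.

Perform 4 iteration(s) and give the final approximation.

f(x) = x³ - 4x - 9
x₀ = 2.13, x₁ = 3.15

Secant formula: x_{n+1} = x_n - f(x_n)(x_n - x_{n-1})/(f(x_n) - f(x_{n-1}))

Iteration 1:
  f(2.130000) = -7.856403
  f(3.150000) = 9.655875
  x_2 = 3.150000 - 9.655875×(3.150000 - 2.130000)/(9.655875 - (-7.856403))
       = 2.587595
Iteration 2:
  f(3.150000) = 9.655875
  f(2.587595) = -2.024755
  x_3 = 2.587595 - (-2.024755)×(2.587595 - 3.150000)/(-2.024755 - 9.655875)
       = 2.685084
Iteration 3:
  f(2.587595) = -2.024755
  f(2.685084) = -0.381751
  x_4 = 2.685084 - (-0.381751)×(2.685084 - 2.587595)/(-0.381751 - (-2.024755))
       = 2.707735
Iteration 4:
  f(2.685084) = -0.381751
  f(2.707735) = 0.021718
  x_5 = 2.707735 - 0.021718×(2.707735 - 2.685084)/(0.021718 - (-0.381751))
       = 2.706516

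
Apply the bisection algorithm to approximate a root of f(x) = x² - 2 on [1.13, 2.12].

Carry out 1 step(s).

f(x) = x² - 2
Initial interval: [1.13, 2.12]

Iteration 1:
  c_1 = (1.130000 + 2.120000)/2 = 1.625000
  f(c_1) = f(1.625000) = 0.640625
  f(a) × f(c) < 0, new interval: [1.130000, 1.625000]

After 1 iteration(s), the approximation is c_1 = 1.625000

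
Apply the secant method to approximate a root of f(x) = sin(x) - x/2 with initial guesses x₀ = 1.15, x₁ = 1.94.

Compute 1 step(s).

f(x) = sin(x) - x/2
x₀ = 1.15, x₁ = 1.94

Secant formula: x_{n+1} = x_n - f(x_n)(x_n - x_{n-1})/(f(x_n) - f(x_{n-1}))

Iteration 1:
  f(1.150000) = 0.337764
  f(1.940000) = -0.037385
  x_2 = 1.940000 - (-0.037385)×(1.940000 - 1.150000)/(-0.037385 - 0.337764)
       = 1.861274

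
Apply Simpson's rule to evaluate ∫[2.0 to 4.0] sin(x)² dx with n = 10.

f(x) = sin(x)²
a = 2.0, b = 4.0, n = 10
h = (b - a)/n = 0.200000

Simpson's rule: (h/3)[f(x₀) + 4f(x₁) + 2f(x₂) + ... + f(xₙ)]

x_0 = 2.0000, f(x_0) = 0.826822, coefficient = 1
x_1 = 2.2000, f(x_1) = 0.653666, coefficient = 4
x_2 = 2.4000, f(x_2) = 0.456251, coefficient = 2
x_3 = 2.6000, f(x_3) = 0.265742, coefficient = 4
x_4 = 2.8000, f(x_4) = 0.112217, coefficient = 2
x_5 = 3.0000, f(x_5) = 0.019915, coefficient = 4
x_6 = 3.2000, f(x_6) = 0.003408, coefficient = 2
x_7 = 3.4000, f(x_7) = 0.065301, coefficient = 4
x_8 = 3.6000, f(x_8) = 0.195824, coefficient = 2
x_9 = 3.8000, f(x_9) = 0.374370, coefficient = 4
x_10 = 4.0000, f(x_10) = 0.572750, coefficient = 1

I ≈ (0.200000/3) × 8.450948 = 0.563397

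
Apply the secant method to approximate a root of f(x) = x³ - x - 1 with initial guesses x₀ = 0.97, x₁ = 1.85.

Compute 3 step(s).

f(x) = x³ - x - 1
x₀ = 0.97, x₁ = 1.85

Secant formula: x_{n+1} = x_n - f(x_n)(x_n - x_{n-1})/(f(x_n) - f(x_{n-1}))

Iteration 1:
  f(0.970000) = -1.057327
  f(1.850000) = 3.481625
  x_2 = 1.850000 - 3.481625×(1.850000 - 0.970000)/(3.481625 - (-1.057327))
       = 1.174992
Iteration 2:
  f(1.850000) = 3.481625
  f(1.174992) = -0.552792
  x_3 = 1.174992 - (-0.552792)×(1.174992 - 1.850000)/(-0.552792 - 3.481625)
       = 1.267481
Iteration 3:
  f(1.174992) = -0.552792
  f(1.267481) = -0.231264
  x_4 = 1.267481 - (-0.231264)×(1.267481 - 1.174992)/(-0.231264 - (-0.552792))
       = 1.334005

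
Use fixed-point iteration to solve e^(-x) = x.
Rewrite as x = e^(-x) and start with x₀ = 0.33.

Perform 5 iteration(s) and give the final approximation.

Equation: e^(-x) = x
Fixed-point form: x = e^(-x)
x₀ = 0.33

x_1 = g(0.330000) = 0.718924
x_2 = g(0.718924) = 0.487276
x_3 = g(0.487276) = 0.614297
x_4 = g(0.614297) = 0.541021
x_5 = g(0.541021) = 0.582154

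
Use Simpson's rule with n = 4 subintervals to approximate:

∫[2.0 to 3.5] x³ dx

f(x) = x³
a = 2.0, b = 3.5, n = 4
h = (b - a)/n = 0.375000

Simpson's rule: (h/3)[f(x₀) + 4f(x₁) + 2f(x₂) + ... + f(xₙ)]

x_0 = 2.0000, f(x_0) = 8.000000, coefficient = 1
x_1 = 2.3750, f(x_1) = 13.396484, coefficient = 4
x_2 = 2.7500, f(x_2) = 20.796875, coefficient = 2
x_3 = 3.1250, f(x_3) = 30.517578, coefficient = 4
x_4 = 3.5000, f(x_4) = 42.875000, coefficient = 1

I ≈ (0.375000/3) × 268.125000 = 33.515625
Exact value: 33.515625
Error: 0.000000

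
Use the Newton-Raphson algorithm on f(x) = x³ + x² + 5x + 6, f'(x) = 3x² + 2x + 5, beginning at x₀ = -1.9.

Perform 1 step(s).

f(x) = x³ + x² + 5x + 6
f'(x) = 3x² + 2x + 5
x₀ = -1.9

Newton-Raphson formula: x_{n+1} = x_n - f(x_n)/f'(x_n)

Iteration 1:
  f(-1.900000) = -6.749000
  f'(-1.900000) = 12.030000
  x_1 = -1.900000 - (-6.749000)/12.030000 = -1.338986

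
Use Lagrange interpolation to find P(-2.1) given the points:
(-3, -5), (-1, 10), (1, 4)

Lagrange interpolation formula:
P(x) = Σ yᵢ × Lᵢ(x)
where Lᵢ(x) = Π_{j≠i} (x - xⱼ)/(xᵢ - xⱼ)

L_0(-2.1) = (-2.1 - (-1))/(-3 - (-1)) × (-2.1 - 1)/(-3 - 1) = 0.426250
L_1(-2.1) = (-2.1 - (-3))/(-1 - (-3)) × (-2.1 - 1)/(-1 - 1) = 0.697500
L_2(-2.1) = (-2.1 - (-3))/(1 - (-3)) × (-2.1 - (-1))/(1 - (-1)) = -0.123750

P(-2.1) = (-5)×L_0(-2.1) + 10×L_1(-2.1) + 4×L_2(-2.1)
P(-2.1) = 4.348750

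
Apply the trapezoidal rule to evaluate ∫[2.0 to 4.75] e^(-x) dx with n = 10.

f(x) = e^(-x)
a = 2.0, b = 4.75, n = 10
h = (b - a)/n = 0.275000

Trapezoidal rule: (h/2)[f(x₀) + 2f(x₁) + 2f(x₂) + ... + f(xₙ)]

x_0 = 2.0000, f(x_0) = 0.135335, coefficient = 1
x_1 = 2.2750, f(x_1) = 0.102797, coefficient = 2
x_2 = 2.5500, f(x_2) = 0.078082, coefficient = 2
x_3 = 2.8250, f(x_3) = 0.059309, coefficient = 2
x_4 = 3.1000, f(x_4) = 0.045049, coefficient = 2
x_5 = 3.3750, f(x_5) = 0.034218, coefficient = 2
x_6 = 3.6500, f(x_6) = 0.025991, coefficient = 2
x_7 = 3.9250, f(x_7) = 0.019742, coefficient = 2
x_8 = 4.2000, f(x_8) = 0.014996, coefficient = 2
x_9 = 4.4750, f(x_9) = 0.011390, coefficient = 2
x_10 = 4.7500, f(x_10) = 0.008652, coefficient = 1

I ≈ (0.275000/2) × 0.927134 = 0.127481
Exact value: 0.126684
Error: 0.000797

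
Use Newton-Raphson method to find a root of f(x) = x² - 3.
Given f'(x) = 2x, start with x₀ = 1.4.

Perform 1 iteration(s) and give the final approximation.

f(x) = x² - 3
f'(x) = 2x
x₀ = 1.4

Newton-Raphson formula: x_{n+1} = x_n - f(x_n)/f'(x_n)

Iteration 1:
  f(1.400000) = -1.040000
  f'(1.400000) = 2.800000
  x_1 = 1.400000 - (-1.040000)/2.800000 = 1.771429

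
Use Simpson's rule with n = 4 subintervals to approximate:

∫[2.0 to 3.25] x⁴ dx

f(x) = x⁴
a = 2.0, b = 3.25, n = 4
h = (b - a)/n = 0.312500

Simpson's rule: (h/3)[f(x₀) + 4f(x₁) + 2f(x₂) + ... + f(xₙ)]

x_0 = 2.0000, f(x_0) = 16.000000, coefficient = 1
x_1 = 2.3125, f(x_1) = 28.597427, coefficient = 4
x_2 = 2.6250, f(x_2) = 47.480713, coefficient = 2
x_3 = 2.9375, f(x_3) = 74.458023, coefficient = 4
x_4 = 3.2500, f(x_4) = 111.566406, coefficient = 1

I ≈ (0.312500/3) × 634.749634 = 66.119754
Exact value: 66.118164
Error: 0.001589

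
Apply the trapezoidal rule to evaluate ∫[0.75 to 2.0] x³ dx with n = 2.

f(x) = x³
a = 0.75, b = 2.0, n = 2
h = (b - a)/n = 0.625000

Trapezoidal rule: (h/2)[f(x₀) + 2f(x₁) + 2f(x₂) + ... + f(xₙ)]

x_0 = 0.7500, f(x_0) = 0.421875, coefficient = 1
x_1 = 1.3750, f(x_1) = 2.599609, coefficient = 2
x_2 = 2.0000, f(x_2) = 8.000000, coefficient = 1

I ≈ (0.625000/2) × 13.621094 = 4.256592
Exact value: 3.920898
Error: 0.335693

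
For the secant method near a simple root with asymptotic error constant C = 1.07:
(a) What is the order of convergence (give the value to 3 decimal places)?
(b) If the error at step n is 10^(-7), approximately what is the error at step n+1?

(a) Secant method has superlinear convergence with order φ = (1+√5)/2 ≈ 1.618.
    This means |e_{n+1}| ≈ C|e_n|^1.618.

(b) With |e_n| = 10^(-7) and C = 1.07:
    |e_{n+1}| ≈ 1.07 × (10^(-7))^1.618 = 1.07 × 10^(-11.33)

(a) ≈ 1.618 (golden ratio); (b) |e_{n+1}| ≈ 5.048e-12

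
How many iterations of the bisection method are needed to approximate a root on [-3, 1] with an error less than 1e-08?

We need (b-a)/2^n ≤ 1e-08
(1 - (-3))/2^n ≤ 1e-08
4/2^n ≤ 1e-08
2^n ≥ 400000000
n ≥ log₂(400000000) = 28.58
n ≥ 29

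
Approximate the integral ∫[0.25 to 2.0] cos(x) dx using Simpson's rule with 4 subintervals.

f(x) = cos(x)
a = 0.25, b = 2.0, n = 4
h = (b - a)/n = 0.437500

Simpson's rule: (h/3)[f(x₀) + 4f(x₁) + 2f(x₂) + ... + f(xₙ)]

x_0 = 0.2500, f(x_0) = 0.968912, coefficient = 1
x_1 = 0.6875, f(x_1) = 0.772835, coefficient = 4
x_2 = 1.1250, f(x_2) = 0.431177, coefficient = 2
x_3 = 1.5625, f(x_3) = 0.008296, coefficient = 4
x_4 = 2.0000, f(x_4) = -0.416147, coefficient = 1

I ≈ (0.437500/3) × 4.539643 = 0.662031
Exact value: 0.661893
Error: 0.000138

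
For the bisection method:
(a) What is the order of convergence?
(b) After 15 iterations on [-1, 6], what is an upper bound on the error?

(a) Bisection has linear (order 1) convergence; the error is halved each step.

(b) Error bound = (b-a)/2^n = (6 - (-1))/2^{15}
    = 7/2^{15}

(a) 1 (linear); (b) error ≤ 2.14e-04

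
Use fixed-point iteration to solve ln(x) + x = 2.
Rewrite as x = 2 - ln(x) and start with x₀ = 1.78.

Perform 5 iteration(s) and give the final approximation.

Equation: ln(x) + x = 2
Fixed-point form: x = 2 - ln(x)
x₀ = 1.78

x_1 = g(1.780000) = 1.423387
x_2 = g(1.423387) = 1.646961
x_3 = g(1.646961) = 1.501068
x_4 = g(1.501068) = 1.593823
x_5 = g(1.593823) = 1.533864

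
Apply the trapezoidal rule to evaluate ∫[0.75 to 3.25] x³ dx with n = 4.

f(x) = x³
a = 0.75, b = 3.25, n = 4
h = (b - a)/n = 0.625000

Trapezoidal rule: (h/2)[f(x₀) + 2f(x₁) + 2f(x₂) + ... + f(xₙ)]

x_0 = 0.7500, f(x_0) = 0.421875, coefficient = 1
x_1 = 1.3750, f(x_1) = 2.599609, coefficient = 2
x_2 = 2.0000, f(x_2) = 8.000000, coefficient = 2
x_3 = 2.6250, f(x_3) = 18.087891, coefficient = 2
x_4 = 3.2500, f(x_4) = 34.328125, coefficient = 1

I ≈ (0.625000/2) × 92.125000 = 28.789062
Exact value: 27.812500
Error: 0.976562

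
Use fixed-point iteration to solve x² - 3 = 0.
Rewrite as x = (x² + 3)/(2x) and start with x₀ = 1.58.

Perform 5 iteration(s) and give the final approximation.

Equation: x² - 3 = 0
Fixed-point form: x = (x² + 3)/(2x)
x₀ = 1.58

x_1 = g(1.580000) = 1.739367
x_2 = g(1.739367) = 1.732066
x_3 = g(1.732066) = 1.732051
x_4 = g(1.732051) = 1.732051
x_5 = g(1.732051) = 1.732051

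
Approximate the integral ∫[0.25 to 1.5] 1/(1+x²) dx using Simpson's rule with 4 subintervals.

f(x) = 1/(1+x²)
a = 0.25, b = 1.5, n = 4
h = (b - a)/n = 0.312500

Simpson's rule: (h/3)[f(x₀) + 4f(x₁) + 2f(x₂) + ... + f(xₙ)]

x_0 = 0.2500, f(x_0) = 0.941176, coefficient = 1
x_1 = 0.5625, f(x_1) = 0.759644, coefficient = 4
x_2 = 0.8750, f(x_2) = 0.566372, coefficient = 2
x_3 = 1.1875, f(x_3) = 0.414911, coefficient = 4
x_4 = 1.5000, f(x_4) = 0.307692, coefficient = 1

I ≈ (0.312500/3) × 7.079831 = 0.737482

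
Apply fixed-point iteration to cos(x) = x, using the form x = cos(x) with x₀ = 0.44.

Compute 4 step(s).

Equation: cos(x) = x
Fixed-point form: x = cos(x)
x₀ = 0.44

x_1 = g(0.440000) = 0.904752
x_2 = g(0.904752) = 0.617881
x_3 = g(0.617881) = 0.815108
x_4 = g(0.815108) = 0.685790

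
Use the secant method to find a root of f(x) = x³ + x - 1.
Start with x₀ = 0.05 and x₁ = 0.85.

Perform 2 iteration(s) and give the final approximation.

f(x) = x³ + x - 1
x₀ = 0.05, x₁ = 0.85

Secant formula: x_{n+1} = x_n - f(x_n)(x_n - x_{n-1})/(f(x_n) - f(x_{n-1}))

Iteration 1:
  f(0.050000) = -0.949875
  f(0.850000) = 0.464125
  x_2 = 0.850000 - 0.464125×(0.850000 - 0.050000)/(0.464125 - (-0.949875))
       = 0.587412
Iteration 2:
  f(0.850000) = 0.464125
  f(0.587412) = -0.209901
  x_3 = 0.587412 - (-0.209901)×(0.587412 - 0.850000)/(-0.209901 - 0.464125)
       = 0.669185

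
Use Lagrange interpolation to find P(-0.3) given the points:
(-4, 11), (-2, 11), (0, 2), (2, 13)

Lagrange interpolation formula:
P(x) = Σ yᵢ × Lᵢ(x)
where Lᵢ(x) = Π_{j≠i} (x - xⱼ)/(xᵢ - xⱼ)

L_0(-0.3) = (-0.3 - (-2))/(-4 - (-2)) × (-0.3 - 0)/(-4 - 0) × (-0.3 - 2)/(-4 - 2) = -0.024437
L_1(-0.3) = (-0.3 - (-4))/(-2 - (-4)) × (-0.3 - 0)/(-2 - 0) × (-0.3 - 2)/(-2 - 2) = 0.159562
L_2(-0.3) = (-0.3 - (-4))/(0 - (-4)) × (-0.3 - (-2))/(0 - (-2)) × (-0.3 - 2)/(0 - 2) = 0.904187
L_3(-0.3) = (-0.3 - (-4))/(2 - (-4)) × (-0.3 - (-2))/(2 - (-2)) × (-0.3 - 0)/(2 - 0) = -0.039313

P(-0.3) = 11×L_0(-0.3) + 11×L_1(-0.3) + 2×L_2(-0.3) + 13×L_3(-0.3)
P(-0.3) = 2.783687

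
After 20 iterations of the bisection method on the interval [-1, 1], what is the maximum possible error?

Bisection error bound: |error| ≤ (b-a)/2^n
|error| ≤ (1 - (-1))/2^20 = 2/2^20
|error| ≤ 0.0000019073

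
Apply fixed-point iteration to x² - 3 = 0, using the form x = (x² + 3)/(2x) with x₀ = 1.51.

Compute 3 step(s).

Equation: x² - 3 = 0
Fixed-point form: x = (x² + 3)/(2x)
x₀ = 1.51

x_1 = g(1.510000) = 1.748377
x_2 = g(1.748377) = 1.732127
x_3 = g(1.732127) = 1.732051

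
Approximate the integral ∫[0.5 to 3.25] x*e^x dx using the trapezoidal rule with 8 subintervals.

f(x) = x*e^x
a = 0.5, b = 3.25, n = 8
h = (b - a)/n = 0.343750

Trapezoidal rule: (h/2)[f(x₀) + 2f(x₁) + 2f(x₂) + ... + f(xₙ)]

x_0 = 0.5000, f(x_0) = 0.824361, coefficient = 1
x_1 = 0.8438, f(x_1) = 1.961778, coefficient = 2
x_2 = 1.1875, f(x_2) = 3.893663, coefficient = 2
x_3 = 1.5312, f(x_3) = 7.080428, coefficient = 2
x_4 = 1.8750, f(x_4) = 12.226536, coefficient = 2
x_5 = 2.2188, f(x_5) = 20.403245, coefficient = 2
x_6 = 2.5625, f(x_6) = 33.231006, coefficient = 2
x_7 = 2.9062, f(x_7) = 53.149760, coefficient = 2
x_8 = 3.2500, f(x_8) = 83.818605, coefficient = 1

I ≈ (0.343750/2) × 348.535796 = 59.904590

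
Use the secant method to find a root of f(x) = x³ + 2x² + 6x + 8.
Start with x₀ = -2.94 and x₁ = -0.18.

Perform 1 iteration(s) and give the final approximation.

f(x) = x³ + 2x² + 6x + 8
x₀ = -2.94, x₁ = -0.18

Secant formula: x_{n+1} = x_n - f(x_n)(x_n - x_{n-1})/(f(x_n) - f(x_{n-1}))

Iteration 1:
  f(-2.940000) = -17.764984
  f(-0.180000) = 6.978968
  x_2 = -0.180000 - 6.978968×(-0.180000 - (-2.940000))/(6.978968 - (-17.764984))
       = -0.958451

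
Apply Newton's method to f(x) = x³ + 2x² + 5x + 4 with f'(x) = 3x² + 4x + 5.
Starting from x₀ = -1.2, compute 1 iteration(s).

f(x) = x³ + 2x² + 5x + 4
f'(x) = 3x² + 4x + 5
x₀ = -1.2

Newton-Raphson formula: x_{n+1} = x_n - f(x_n)/f'(x_n)

Iteration 1:
  f(-1.200000) = -0.848000
  f'(-1.200000) = 4.520000
  x_1 = -1.200000 - (-0.848000)/4.520000 = -1.012389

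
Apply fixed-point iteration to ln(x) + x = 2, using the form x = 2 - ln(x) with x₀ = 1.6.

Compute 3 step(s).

Equation: ln(x) + x = 2
Fixed-point form: x = 2 - ln(x)
x₀ = 1.6

x_1 = g(1.600000) = 1.529996
x_2 = g(1.529996) = 1.574735
x_3 = g(1.574735) = 1.545913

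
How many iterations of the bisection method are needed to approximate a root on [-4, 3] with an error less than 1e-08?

We need (b-a)/2^n ≤ 1e-08
(3 - (-4))/2^n ≤ 1e-08
7/2^n ≤ 1e-08
2^n ≥ 700000000
n ≥ log₂(700000000) = 29.38
n ≥ 30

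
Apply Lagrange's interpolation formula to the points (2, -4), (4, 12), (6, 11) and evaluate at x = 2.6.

Lagrange interpolation formula:
P(x) = Σ yᵢ × Lᵢ(x)
where Lᵢ(x) = Π_{j≠i} (x - xⱼ)/(xᵢ - xⱼ)

L_0(2.6) = (2.6 - 4)/(2 - 4) × (2.6 - 6)/(2 - 6) = 0.595000
L_1(2.6) = (2.6 - 2)/(4 - 2) × (2.6 - 6)/(4 - 6) = 0.510000
L_2(2.6) = (2.6 - 2)/(6 - 2) × (2.6 - 4)/(6 - 4) = -0.105000

P(2.6) = (-4)×L_0(2.6) + 12×L_1(2.6) + 11×L_2(2.6)
P(2.6) = 2.585000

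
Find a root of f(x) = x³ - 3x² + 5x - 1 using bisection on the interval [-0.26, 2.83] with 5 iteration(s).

f(x) = x³ - 3x² + 5x - 1
Initial interval: [-0.26, 2.83]

Iteration 1:
  c_1 = (-0.260000 + 2.830000)/2 = 1.285000
  f(c_1) = f(1.285000) = 2.593149
  f(a) × f(c) < 0, new interval: [-0.260000, 1.285000]
Iteration 2:
  c_2 = (-0.260000 + 1.285000)/2 = 0.512500
  f(c_2) = f(0.512500) = 0.909143
  f(a) × f(c) < 0, new interval: [-0.260000, 0.512500]
Iteration 3:
  c_3 = (-0.260000 + 0.512500)/2 = 0.126250
  f(c_3) = f(0.126250) = -0.414555
  f(a) × f(c) ≥ 0, new interval: [0.126250, 0.512500]
Iteration 4:
  c_4 = (0.126250 + 0.512500)/2 = 0.319375
  f(c_4) = f(0.319375) = 0.323450
  f(a) × f(c) < 0, new interval: [0.126250, 0.319375]
Iteration 5:
  c_5 = (0.126250 + 0.319375)/2 = 0.222813
  f(c_5) = f(0.222813) = -0.023812
  f(a) × f(c) ≥ 0, new interval: [0.222813, 0.319375]

After 5 iteration(s), the approximation is c_5 = 0.222813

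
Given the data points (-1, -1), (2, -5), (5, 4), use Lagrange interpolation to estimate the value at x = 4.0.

Lagrange interpolation formula:
P(x) = Σ yᵢ × Lᵢ(x)
where Lᵢ(x) = Π_{j≠i} (x - xⱼ)/(xᵢ - xⱼ)

L_0(4.0) = (4.0 - 2)/(-1 - 2) × (4.0 - 5)/(-1 - 5) = -0.111111
L_1(4.0) = (4.0 - (-1))/(2 - (-1)) × (4.0 - 5)/(2 - 5) = 0.555556
L_2(4.0) = (4.0 - (-1))/(5 - (-1)) × (4.0 - 2)/(5 - 2) = 0.555556

P(4.0) = (-1)×L_0(4.0) + (-5)×L_1(4.0) + 4×L_2(4.0)
P(4.0) = -0.444444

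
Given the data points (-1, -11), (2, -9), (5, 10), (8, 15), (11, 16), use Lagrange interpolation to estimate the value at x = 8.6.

Lagrange interpolation formula:
P(x) = Σ yᵢ × Lᵢ(x)
where Lᵢ(x) = Π_{j≠i} (x - xⱼ)/(xᵢ - xⱼ)

L_0(8.6) = (8.6 - 2)/(-1 - 2) × (8.6 - 5)/(-1 - 5) × (8.6 - 8)/(-1 - 8) × (8.6 - 11)/(-1 - 11) = -0.017600
L_1(8.6) = (8.6 - (-1))/(2 - (-1)) × (8.6 - 5)/(2 - 5) × (8.6 - 8)/(2 - 8) × (8.6 - 11)/(2 - 11) = 0.102400
L_2(8.6) = (8.6 - (-1))/(5 - (-1)) × (8.6 - 2)/(5 - 2) × (8.6 - 8)/(5 - 8) × (8.6 - 11)/(5 - 11) = -0.281600
L_3(8.6) = (8.6 - (-1))/(8 - (-1)) × (8.6 - 2)/(8 - 2) × (8.6 - 5)/(8 - 5) × (8.6 - 11)/(8 - 11) = 1.126400
L_4(8.6) = (8.6 - (-1))/(11 - (-1)) × (8.6 - 2)/(11 - 2) × (8.6 - 5)/(11 - 5) × (8.6 - 8)/(11 - 8) = 0.070400

P(8.6) = (-11)×L_0(8.6) + (-9)×L_1(8.6) + 10×L_2(8.6) + 15×L_3(8.6) + 16×L_4(8.6)
P(8.6) = 14.478400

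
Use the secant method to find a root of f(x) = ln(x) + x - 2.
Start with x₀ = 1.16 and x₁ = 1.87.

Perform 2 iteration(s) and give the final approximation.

f(x) = ln(x) + x - 2
x₀ = 1.16, x₁ = 1.87

Secant formula: x_{n+1} = x_n - f(x_n)(x_n - x_{n-1})/(f(x_n) - f(x_{n-1}))

Iteration 1:
  f(1.160000) = -0.691580
  f(1.870000) = 0.495938
  x_2 = 1.870000 - 0.495938×(1.870000 - 1.160000)/(0.495938 - (-0.691580))
       = 1.573486
Iteration 2:
  f(1.870000) = 0.495938
  f(1.573486) = 0.026779
  x_3 = 1.573486 - 0.026779×(1.573486 - 1.870000)/(0.026779 - 0.495938)
       = 1.556561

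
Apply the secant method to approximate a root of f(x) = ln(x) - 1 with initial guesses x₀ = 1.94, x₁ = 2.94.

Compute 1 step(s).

f(x) = ln(x) - 1
x₀ = 1.94, x₁ = 2.94

Secant formula: x_{n+1} = x_n - f(x_n)(x_n - x_{n-1})/(f(x_n) - f(x_{n-1}))

Iteration 1:
  f(1.940000) = -0.337312
  f(2.940000) = 0.078410
  x_2 = 2.940000 - 0.078410×(2.940000 - 1.940000)/(0.078410 - (-0.337312))
       = 2.751389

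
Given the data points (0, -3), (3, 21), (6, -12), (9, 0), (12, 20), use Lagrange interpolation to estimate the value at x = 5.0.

Lagrange interpolation formula:
P(x) = Σ yᵢ × Lᵢ(x)
where Lᵢ(x) = Π_{j≠i} (x - xⱼ)/(xᵢ - xⱼ)

L_0(5.0) = (5.0 - 3)/(0 - 3) × (5.0 - 6)/(0 - 6) × (5.0 - 9)/(0 - 9) × (5.0 - 12)/(0 - 12) = -0.028807
L_1(5.0) = (5.0 - 0)/(3 - 0) × (5.0 - 6)/(3 - 6) × (5.0 - 9)/(3 - 9) × (5.0 - 12)/(3 - 12) = 0.288066
L_2(5.0) = (5.0 - 0)/(6 - 0) × (5.0 - 3)/(6 - 3) × (5.0 - 9)/(6 - 9) × (5.0 - 12)/(6 - 12) = 0.864198
L_3(5.0) = (5.0 - 0)/(9 - 0) × (5.0 - 3)/(9 - 3) × (5.0 - 6)/(9 - 6) × (5.0 - 12)/(9 - 12) = -0.144033
L_4(5.0) = (5.0 - 0)/(12 - 0) × (5.0 - 3)/(12 - 3) × (5.0 - 6)/(12 - 6) × (5.0 - 9)/(12 - 9) = 0.020576

P(5.0) = (-3)×L_0(5.0) + 21×L_1(5.0) + (-12)×L_2(5.0) + 0×L_3(5.0) + 20×L_4(5.0)
P(5.0) = -3.823045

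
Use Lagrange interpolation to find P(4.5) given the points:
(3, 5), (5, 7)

Lagrange interpolation formula:
P(x) = Σ yᵢ × Lᵢ(x)
where Lᵢ(x) = Π_{j≠i} (x - xⱼ)/(xᵢ - xⱼ)

L_0(4.5) = (4.5 - 5)/(3 - 5) = 0.250000
L_1(4.5) = (4.5 - 3)/(5 - 3) = 0.750000

P(4.5) = 5×L_0(4.5) + 7×L_1(4.5)
P(4.5) = 6.500000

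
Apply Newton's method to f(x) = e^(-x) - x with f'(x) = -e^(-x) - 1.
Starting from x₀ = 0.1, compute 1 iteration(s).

f(x) = e^(-x) - x
f'(x) = -e^(-x) - 1
x₀ = 0.1

Newton-Raphson formula: x_{n+1} = x_n - f(x_n)/f'(x_n)

Iteration 1:
  f(0.100000) = 0.804837
  f'(0.100000) = -1.904837
  x_1 = 0.100000 - 0.804837/(-1.904837) = 0.522523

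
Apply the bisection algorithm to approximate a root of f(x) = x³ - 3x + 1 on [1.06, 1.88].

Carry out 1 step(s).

f(x) = x³ - 3x + 1
Initial interval: [1.06, 1.88]

Iteration 1:
  c_1 = (1.060000 + 1.880000)/2 = 1.470000
  f(c_1) = f(1.470000) = -0.233477
  f(a) × f(c) ≥ 0, new interval: [1.470000, 1.880000]

After 1 iteration(s), the approximation is c_1 = 1.470000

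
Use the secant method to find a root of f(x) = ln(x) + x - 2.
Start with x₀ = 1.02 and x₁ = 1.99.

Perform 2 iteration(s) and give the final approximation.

f(x) = ln(x) + x - 2
x₀ = 1.02, x₁ = 1.99

Secant formula: x_{n+1} = x_n - f(x_n)(x_n - x_{n-1})/(f(x_n) - f(x_{n-1}))

Iteration 1:
  f(1.020000) = -0.960197
  f(1.990000) = 0.678135
  x_2 = 1.990000 - 0.678135×(1.990000 - 1.020000)/(0.678135 - (-0.960197))
       = 1.588500
Iteration 2:
  f(1.990000) = 0.678135
  f(1.588500) = 0.051290
  x_3 = 1.588500 - 0.051290×(1.588500 - 1.990000)/(0.051290 - 0.678135)
       = 1.555648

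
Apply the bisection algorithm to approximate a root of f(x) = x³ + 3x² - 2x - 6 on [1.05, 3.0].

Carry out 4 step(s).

f(x) = x³ + 3x² - 2x - 6
Initial interval: [1.05, 3.0]

Iteration 1:
  c_1 = (1.050000 + 3.000000)/2 = 2.025000
  f(c_1) = f(2.025000) = 10.555641
  f(a) × f(c) < 0, new interval: [1.050000, 2.025000]
Iteration 2:
  c_2 = (1.050000 + 2.025000)/2 = 1.537500
  f(c_2) = f(1.537500) = 1.651225
  f(a) × f(c) < 0, new interval: [1.050000, 1.537500]
Iteration 3:
  c_3 = (1.050000 + 1.537500)/2 = 1.293750
  f(c_3) = f(1.293750) = -1.400668
  f(a) × f(c) ≥ 0, new interval: [1.293750, 1.537500]
Iteration 4:
  c_4 = (1.293750 + 1.537500)/2 = 1.415625
  f(c_4) = f(1.415625) = 0.017637
  f(a) × f(c) < 0, new interval: [1.293750, 1.415625]

After 4 iteration(s), the approximation is c_4 = 1.415625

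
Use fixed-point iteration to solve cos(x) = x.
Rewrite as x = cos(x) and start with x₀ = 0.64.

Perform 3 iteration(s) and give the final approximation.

Equation: cos(x) = x
Fixed-point form: x = cos(x)
x₀ = 0.64

x_1 = g(0.640000) = 0.802096
x_2 = g(0.802096) = 0.695202
x_3 = g(0.695202) = 0.767924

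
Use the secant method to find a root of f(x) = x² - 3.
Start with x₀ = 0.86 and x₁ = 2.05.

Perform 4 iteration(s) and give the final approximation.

f(x) = x² - 3
x₀ = 0.86, x₁ = 2.05

Secant formula: x_{n+1} = x_n - f(x_n)(x_n - x_{n-1})/(f(x_n) - f(x_{n-1}))

Iteration 1:
  f(0.860000) = -2.260400
  f(2.050000) = 1.202500
  x_2 = 2.050000 - 1.202500×(2.050000 - 0.860000)/(1.202500 - (-2.260400))
       = 1.636770
Iteration 2:
  f(2.050000) = 1.202500
  f(1.636770) = -0.320985
  x_3 = 1.636770 - (-0.320985)×(1.636770 - 2.050000)/(-0.320985 - 1.202500)
       = 1.723834
Iteration 3:
  f(1.636770) = -0.320985
  f(1.723834) = -0.028397
  x_4 = 1.723834 - (-0.028397)×(1.723834 - 1.636770)/(-0.028397 - (-0.320985))
       = 1.732284
Iteration 4:
  f(1.723834) = -0.028397
  f(1.732284) = 0.000807
  x_5 = 1.732284 - 0.000807×(1.732284 - 1.723834)/(0.000807 - (-0.028397))
       = 1.732050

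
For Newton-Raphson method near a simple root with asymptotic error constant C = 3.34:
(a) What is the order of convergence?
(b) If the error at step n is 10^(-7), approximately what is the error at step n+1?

(a) Newton-Raphson has quadratic (order 2) convergence near simple roots.
    This means |e_{n+1}| ≈ C|e_n|².

(b) With |e_n| = 10^(-7) and C = 3.34:
    |e_{n+1}| ≈ 3.34 × (10^(-7))² = 3.34 × 10^(-14)

(a) 2 (quadratic); (b) |e_{n+1}| ≈ 3.340e-14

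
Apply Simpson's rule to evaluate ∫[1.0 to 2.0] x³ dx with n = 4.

f(x) = x³
a = 1.0, b = 2.0, n = 4
h = (b - a)/n = 0.250000

Simpson's rule: (h/3)[f(x₀) + 4f(x₁) + 2f(x₂) + ... + f(xₙ)]

x_0 = 1.0000, f(x_0) = 1.000000, coefficient = 1
x_1 = 1.2500, f(x_1) = 1.953125, coefficient = 4
x_2 = 1.5000, f(x_2) = 3.375000, coefficient = 2
x_3 = 1.7500, f(x_3) = 5.359375, coefficient = 4
x_4 = 2.0000, f(x_4) = 8.000000, coefficient = 1

I ≈ (0.250000/3) × 45.000000 = 3.750000
Exact value: 3.750000
Error: 0.000000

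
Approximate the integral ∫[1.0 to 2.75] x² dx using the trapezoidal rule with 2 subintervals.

f(x) = x²
a = 1.0, b = 2.75, n = 2
h = (b - a)/n = 0.875000

Trapezoidal rule: (h/2)[f(x₀) + 2f(x₁) + 2f(x₂) + ... + f(xₙ)]

x_0 = 1.0000, f(x_0) = 1.000000, coefficient = 1
x_1 = 1.8750, f(x_1) = 3.515625, coefficient = 2
x_2 = 2.7500, f(x_2) = 7.562500, coefficient = 1

I ≈ (0.875000/2) × 15.593750 = 6.822266
Exact value: 6.598958
Error: 0.223307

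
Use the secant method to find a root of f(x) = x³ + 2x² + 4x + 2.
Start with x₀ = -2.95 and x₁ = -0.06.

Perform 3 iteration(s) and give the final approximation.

f(x) = x³ + 2x² + 4x + 2
x₀ = -2.95, x₁ = -0.06

Secant formula: x_{n+1} = x_n - f(x_n)(x_n - x_{n-1})/(f(x_n) - f(x_{n-1}))

Iteration 1:
  f(-2.950000) = -18.067375
  f(-0.060000) = 1.766984
  x_2 = -0.060000 - 1.766984×(-0.060000 - (-2.950000))/(1.766984 - (-18.067375))
       = -0.317461
Iteration 2:
  f(-0.060000) = 1.766984
  f(-0.317461) = 0.899723
  x_3 = -0.317461 - 0.899723×(-0.317461 - (-0.060000))/(0.899723 - 1.766984)
       = -0.584560
Iteration 3:
  f(-0.317461) = 0.899723
  f(-0.584560) = 0.145430
  x_4 = -0.584560 - 0.145430×(-0.584560 - (-0.317461))/(0.145430 - 0.899723)
       = -0.636058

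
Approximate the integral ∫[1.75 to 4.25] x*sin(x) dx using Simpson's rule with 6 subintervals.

f(x) = x*sin(x)
a = 1.75, b = 4.25, n = 6
h = (b - a)/n = 0.416667

Simpson's rule: (h/3)[f(x₀) + 4f(x₁) + 2f(x₂) + ... + f(xₙ)]

x_0 = 1.7500, f(x_0) = 1.721975, coefficient = 1
x_1 = 2.1667, f(x_1) = 1.793264, coefficient = 4
x_2 = 2.5833, f(x_2) = 1.368419, coefficient = 2
x_3 = 3.0000, f(x_3) = 0.423360, coefficient = 4
x_4 = 3.4167, f(x_4) = -0.928029, coefficient = 2
x_5 = 3.8333, f(x_5) = -2.445202, coefficient = 4
x_6 = 4.2500, f(x_6) = -3.803705, coefficient = 1

I ≈ (0.416667/3) × -2.115259 = -0.293786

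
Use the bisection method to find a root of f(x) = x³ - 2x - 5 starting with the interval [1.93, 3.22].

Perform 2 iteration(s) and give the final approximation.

f(x) = x³ - 2x - 5
Initial interval: [1.93, 3.22]

Iteration 1:
  c_1 = (1.930000 + 3.220000)/2 = 2.575000
  f(c_1) = f(2.575000) = 6.923859
  f(a) × f(c) < 0, new interval: [1.930000, 2.575000]
Iteration 2:
  c_2 = (1.930000 + 2.575000)/2 = 2.252500
  f(c_2) = f(2.252500) = 1.923636
  f(a) × f(c) < 0, new interval: [1.930000, 2.252500]

After 2 iteration(s), the approximation is c_2 = 2.252500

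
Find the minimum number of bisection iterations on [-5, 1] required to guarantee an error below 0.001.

We need (b-a)/2^n ≤ 0.001
(1 - (-5))/2^n ≤ 0.001
6/2^n ≤ 0.001
2^n ≥ 6000
n ≥ log₂(6000) = 12.55
n ≥ 13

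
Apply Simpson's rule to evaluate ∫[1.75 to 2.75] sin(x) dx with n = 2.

f(x) = sin(x)
a = 1.75, b = 2.75, n = 2
h = (b - a)/n = 0.500000

Simpson's rule: (h/3)[f(x₀) + 4f(x₁) + 2f(x₂) + ... + f(xₙ)]

x_0 = 1.7500, f(x_0) = 0.983986, coefficient = 1
x_1 = 2.2500, f(x_1) = 0.778073, coefficient = 4
x_2 = 2.7500, f(x_2) = 0.381661, coefficient = 1

I ≈ (0.500000/3) × 4.477940 = 0.746323
Exact value: 0.746056
Error: 0.000267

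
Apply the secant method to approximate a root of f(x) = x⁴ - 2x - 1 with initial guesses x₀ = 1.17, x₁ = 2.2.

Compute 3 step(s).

f(x) = x⁴ - 2x - 1
x₀ = 1.17, x₁ = 2.2

Secant formula: x_{n+1} = x_n - f(x_n)(x_n - x_{n-1})/(f(x_n) - f(x_{n-1}))

Iteration 1:
  f(1.170000) = -1.466113
  f(2.200000) = 18.025600
  x_2 = 2.200000 - 18.025600×(2.200000 - 1.170000)/(18.025600 - (-1.466113))
       = 1.247474
Iteration 2:
  f(2.200000) = 18.025600
  f(1.247474) = -1.073218
  x_3 = 1.247474 - (-1.073218)×(1.247474 - 2.200000)/(-1.073218 - 18.025600)
       = 1.300999
Iteration 3:
  f(1.247474) = -1.073218
  f(1.300999) = -0.737109
  x_4 = 1.300999 - (-0.737109)×(1.300999 - 1.247474)/(-0.737109 - (-1.073218))
       = 1.418383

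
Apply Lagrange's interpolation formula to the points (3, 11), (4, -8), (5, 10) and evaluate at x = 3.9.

Lagrange interpolation formula:
P(x) = Σ yᵢ × Lᵢ(x)
where Lᵢ(x) = Π_{j≠i} (x - xⱼ)/(xᵢ - xⱼ)

L_0(3.9) = (3.9 - 4)/(3 - 4) × (3.9 - 5)/(3 - 5) = 0.055000
L_1(3.9) = (3.9 - 3)/(4 - 3) × (3.9 - 5)/(4 - 5) = 0.990000
L_2(3.9) = (3.9 - 3)/(5 - 3) × (3.9 - 4)/(5 - 4) = -0.045000

P(3.9) = 11×L_0(3.9) + (-8)×L_1(3.9) + 10×L_2(3.9)
P(3.9) = -7.765000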